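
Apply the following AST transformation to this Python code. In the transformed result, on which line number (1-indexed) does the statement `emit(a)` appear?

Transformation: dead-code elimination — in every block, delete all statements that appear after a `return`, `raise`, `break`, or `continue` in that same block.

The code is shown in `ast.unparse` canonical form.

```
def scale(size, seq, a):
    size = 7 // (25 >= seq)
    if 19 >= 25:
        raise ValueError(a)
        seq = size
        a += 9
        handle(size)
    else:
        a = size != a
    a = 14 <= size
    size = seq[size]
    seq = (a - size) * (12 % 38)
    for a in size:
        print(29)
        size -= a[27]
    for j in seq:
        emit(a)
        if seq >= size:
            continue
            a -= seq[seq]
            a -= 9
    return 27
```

Transformed code:
def scale(size, seq, a):
    size = 7 // (25 >= seq)
    if 19 >= 25:
        raise ValueError(a)
    else:
        a = size != a
    a = 14 <= size
    size = seq[size]
    seq = (a - size) * (12 % 38)
    for a in size:
        print(29)
        size -= a[27]
    for j in seq:
        emit(a)
        if seq >= size:
            continue
    return 27

14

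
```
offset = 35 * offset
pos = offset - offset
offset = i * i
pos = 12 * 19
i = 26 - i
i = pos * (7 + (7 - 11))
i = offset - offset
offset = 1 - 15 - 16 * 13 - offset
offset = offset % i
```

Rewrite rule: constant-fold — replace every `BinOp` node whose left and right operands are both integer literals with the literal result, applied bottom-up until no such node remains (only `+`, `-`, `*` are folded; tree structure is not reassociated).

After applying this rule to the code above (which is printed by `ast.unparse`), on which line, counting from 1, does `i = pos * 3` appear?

6

Transformed code:
offset = 35 * offset
pos = offset - offset
offset = i * i
pos = 228
i = 26 - i
i = pos * 3
i = offset - offset
offset = -222 - offset
offset = offset % i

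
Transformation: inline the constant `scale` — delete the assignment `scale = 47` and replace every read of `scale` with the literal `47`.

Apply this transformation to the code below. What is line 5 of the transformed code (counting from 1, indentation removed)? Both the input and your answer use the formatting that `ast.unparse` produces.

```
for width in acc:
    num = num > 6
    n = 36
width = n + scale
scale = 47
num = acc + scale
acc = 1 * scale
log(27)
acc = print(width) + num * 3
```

num = acc + 47

Transformed code:
for width in acc:
    num = num > 6
    n = 36
width = n + 47
num = acc + 47
acc = 1 * 47
log(27)
acc = print(width) + num * 3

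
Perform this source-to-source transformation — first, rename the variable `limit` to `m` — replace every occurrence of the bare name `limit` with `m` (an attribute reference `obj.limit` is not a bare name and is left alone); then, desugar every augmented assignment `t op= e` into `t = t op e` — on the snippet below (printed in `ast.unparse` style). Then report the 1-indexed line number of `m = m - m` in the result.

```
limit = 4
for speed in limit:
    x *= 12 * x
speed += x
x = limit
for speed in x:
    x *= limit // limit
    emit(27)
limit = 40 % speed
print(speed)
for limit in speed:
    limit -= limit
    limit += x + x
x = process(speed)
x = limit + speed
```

Transformed code:
m = 4
for speed in m:
    x = x * (12 * x)
speed = speed + x
x = m
for speed in x:
    x = x * (m // m)
    emit(27)
m = 40 % speed
print(speed)
for m in speed:
    m = m - m
    m = m + (x + x)
x = process(speed)
x = m + speed

12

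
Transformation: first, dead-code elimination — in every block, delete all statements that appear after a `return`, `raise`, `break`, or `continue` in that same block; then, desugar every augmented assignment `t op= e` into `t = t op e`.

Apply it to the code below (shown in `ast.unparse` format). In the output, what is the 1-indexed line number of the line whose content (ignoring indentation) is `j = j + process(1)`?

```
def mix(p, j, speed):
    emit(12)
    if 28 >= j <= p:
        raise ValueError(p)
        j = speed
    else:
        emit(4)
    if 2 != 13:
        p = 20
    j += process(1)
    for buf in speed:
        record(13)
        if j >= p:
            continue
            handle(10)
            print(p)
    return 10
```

Transformed code:
def mix(p, j, speed):
    emit(12)
    if 28 >= j <= p:
        raise ValueError(p)
    else:
        emit(4)
    if 2 != 13:
        p = 20
    j = j + process(1)
    for buf in speed:
        record(13)
        if j >= p:
            continue
    return 10

9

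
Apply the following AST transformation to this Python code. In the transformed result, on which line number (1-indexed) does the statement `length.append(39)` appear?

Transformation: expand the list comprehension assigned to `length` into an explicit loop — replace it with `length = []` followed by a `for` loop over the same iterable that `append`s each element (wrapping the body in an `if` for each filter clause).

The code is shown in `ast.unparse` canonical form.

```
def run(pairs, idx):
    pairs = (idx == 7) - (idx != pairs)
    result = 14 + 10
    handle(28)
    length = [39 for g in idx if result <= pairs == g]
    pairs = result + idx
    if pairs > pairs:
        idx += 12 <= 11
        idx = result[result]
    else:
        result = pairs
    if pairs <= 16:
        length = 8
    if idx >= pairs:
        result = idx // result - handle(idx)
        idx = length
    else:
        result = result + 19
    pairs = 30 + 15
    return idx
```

8

Transformed code:
def run(pairs, idx):
    pairs = (idx == 7) - (idx != pairs)
    result = 14 + 10
    handle(28)
    length = []
    for g in idx:
        if result <= pairs == g:
            length.append(39)
    pairs = result + idx
    if pairs > pairs:
        idx += 12 <= 11
        idx = result[result]
    else:
        result = pairs
    if pairs <= 16:
        length = 8
    if idx >= pairs:
        result = idx // result - handle(idx)
        idx = length
    else:
        result = result + 19
    pairs = 30 + 15
    return idx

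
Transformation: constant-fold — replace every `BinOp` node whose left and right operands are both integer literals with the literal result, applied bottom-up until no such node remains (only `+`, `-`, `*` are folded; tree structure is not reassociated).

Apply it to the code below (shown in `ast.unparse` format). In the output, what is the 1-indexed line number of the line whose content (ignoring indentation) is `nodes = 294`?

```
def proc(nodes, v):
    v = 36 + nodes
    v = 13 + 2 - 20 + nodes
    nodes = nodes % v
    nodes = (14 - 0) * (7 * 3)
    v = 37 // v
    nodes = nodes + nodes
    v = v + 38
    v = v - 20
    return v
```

5

Transformed code:
def proc(nodes, v):
    v = 36 + nodes
    v = -5 + nodes
    nodes = nodes % v
    nodes = 294
    v = 37 // v
    nodes = nodes + nodes
    v = v + 38
    v = v - 20
    return v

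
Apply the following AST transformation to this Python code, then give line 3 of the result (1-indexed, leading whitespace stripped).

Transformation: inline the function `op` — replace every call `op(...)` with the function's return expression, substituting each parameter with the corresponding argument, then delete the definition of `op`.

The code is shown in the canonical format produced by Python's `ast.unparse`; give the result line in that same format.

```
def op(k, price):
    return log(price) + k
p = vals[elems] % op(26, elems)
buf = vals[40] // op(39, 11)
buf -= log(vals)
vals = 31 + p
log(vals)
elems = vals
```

Transformed code:
p = vals[elems] % (log(elems) + 26)
buf = vals[40] // (log(11) + 39)
buf -= log(vals)
vals = 31 + p
log(vals)
elems = vals

buf -= log(vals)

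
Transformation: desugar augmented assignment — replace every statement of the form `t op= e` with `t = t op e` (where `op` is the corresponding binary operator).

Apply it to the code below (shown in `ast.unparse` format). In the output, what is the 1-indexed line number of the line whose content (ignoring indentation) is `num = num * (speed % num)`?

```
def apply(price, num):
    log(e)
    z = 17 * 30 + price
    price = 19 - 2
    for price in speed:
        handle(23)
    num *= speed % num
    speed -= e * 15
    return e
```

7

Transformed code:
def apply(price, num):
    log(e)
    z = 17 * 30 + price
    price = 19 - 2
    for price in speed:
        handle(23)
    num = num * (speed % num)
    speed = speed - e * 15
    return e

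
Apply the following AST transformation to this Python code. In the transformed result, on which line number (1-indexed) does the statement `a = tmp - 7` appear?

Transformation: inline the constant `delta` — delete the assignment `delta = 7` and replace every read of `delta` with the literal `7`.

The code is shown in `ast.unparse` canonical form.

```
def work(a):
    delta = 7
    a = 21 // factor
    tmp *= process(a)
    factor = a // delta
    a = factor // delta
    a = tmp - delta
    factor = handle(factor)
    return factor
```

6

Transformed code:
def work(a):
    a = 21 // factor
    tmp *= process(a)
    factor = a // 7
    a = factor // 7
    a = tmp - 7
    factor = handle(factor)
    return factor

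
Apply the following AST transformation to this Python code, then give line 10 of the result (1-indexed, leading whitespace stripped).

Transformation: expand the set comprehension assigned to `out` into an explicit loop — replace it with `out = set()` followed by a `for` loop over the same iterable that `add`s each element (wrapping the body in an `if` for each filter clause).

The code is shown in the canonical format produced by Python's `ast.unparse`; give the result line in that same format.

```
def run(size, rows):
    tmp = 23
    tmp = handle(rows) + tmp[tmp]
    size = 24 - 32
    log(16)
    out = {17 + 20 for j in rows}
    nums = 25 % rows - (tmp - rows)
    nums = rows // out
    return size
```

nums = rows // out

Transformed code:
def run(size, rows):
    tmp = 23
    tmp = handle(rows) + tmp[tmp]
    size = 24 - 32
    log(16)
    out = set()
    for j in rows:
        out.add(17 + 20)
    nums = 25 % rows - (tmp - rows)
    nums = rows // out
    return size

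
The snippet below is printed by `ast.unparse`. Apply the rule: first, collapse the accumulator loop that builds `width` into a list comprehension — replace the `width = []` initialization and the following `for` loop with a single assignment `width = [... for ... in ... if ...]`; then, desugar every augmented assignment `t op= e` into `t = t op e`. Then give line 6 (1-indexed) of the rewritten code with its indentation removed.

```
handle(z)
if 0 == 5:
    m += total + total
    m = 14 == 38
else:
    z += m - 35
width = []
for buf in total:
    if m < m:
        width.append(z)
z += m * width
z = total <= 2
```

Transformed code:
handle(z)
if 0 == 5:
    m = m + (total + total)
    m = 14 == 38
else:
    z = z + (m - 35)
width = [z for buf in total if m < m]
z = z + m * width
z = total <= 2

z = z + (m - 35)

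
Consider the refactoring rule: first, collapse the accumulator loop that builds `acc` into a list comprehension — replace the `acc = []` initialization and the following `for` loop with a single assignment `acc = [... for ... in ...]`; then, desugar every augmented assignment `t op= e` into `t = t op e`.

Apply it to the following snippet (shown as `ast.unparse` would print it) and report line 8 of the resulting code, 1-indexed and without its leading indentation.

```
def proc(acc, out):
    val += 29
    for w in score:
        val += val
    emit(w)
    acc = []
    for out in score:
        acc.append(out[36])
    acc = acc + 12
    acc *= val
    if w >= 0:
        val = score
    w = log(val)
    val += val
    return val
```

acc = acc * val

Transformed code:
def proc(acc, out):
    val = val + 29
    for w in score:
        val = val + val
    emit(w)
    acc = [out[36] for out in score]
    acc = acc + 12
    acc = acc * val
    if w >= 0:
        val = score
    w = log(val)
    val = val + val
    return val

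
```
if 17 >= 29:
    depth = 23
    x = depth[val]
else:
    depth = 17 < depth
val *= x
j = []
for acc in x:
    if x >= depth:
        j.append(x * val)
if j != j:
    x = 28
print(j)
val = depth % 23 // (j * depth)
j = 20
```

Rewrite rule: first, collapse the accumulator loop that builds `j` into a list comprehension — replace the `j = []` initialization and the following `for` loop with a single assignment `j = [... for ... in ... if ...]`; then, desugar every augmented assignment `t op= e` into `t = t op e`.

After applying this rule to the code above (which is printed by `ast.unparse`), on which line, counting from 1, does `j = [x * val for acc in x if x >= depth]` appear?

7

Transformed code:
if 17 >= 29:
    depth = 23
    x = depth[val]
else:
    depth = 17 < depth
val = val * x
j = [x * val for acc in x if x >= depth]
if j != j:
    x = 28
print(j)
val = depth % 23 // (j * depth)
j = 20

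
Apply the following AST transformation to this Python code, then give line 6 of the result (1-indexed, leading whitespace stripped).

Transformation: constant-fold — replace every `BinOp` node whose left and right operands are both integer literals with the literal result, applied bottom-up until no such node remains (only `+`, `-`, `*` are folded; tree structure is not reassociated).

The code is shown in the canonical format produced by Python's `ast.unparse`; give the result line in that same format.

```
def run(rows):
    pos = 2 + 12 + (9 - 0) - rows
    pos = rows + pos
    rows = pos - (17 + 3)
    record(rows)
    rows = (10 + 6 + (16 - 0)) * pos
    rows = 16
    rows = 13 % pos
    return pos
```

Transformed code:
def run(rows):
    pos = 23 - rows
    pos = rows + pos
    rows = pos - 20
    record(rows)
    rows = 32 * pos
    rows = 16
    rows = 13 % pos
    return pos

rows = 32 * pos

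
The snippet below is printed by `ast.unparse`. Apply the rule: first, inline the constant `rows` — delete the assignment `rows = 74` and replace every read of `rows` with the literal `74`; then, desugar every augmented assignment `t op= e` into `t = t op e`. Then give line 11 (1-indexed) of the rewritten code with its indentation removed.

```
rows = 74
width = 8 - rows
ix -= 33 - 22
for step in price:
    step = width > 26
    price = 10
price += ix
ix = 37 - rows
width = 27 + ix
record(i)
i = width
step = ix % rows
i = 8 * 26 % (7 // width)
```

step = ix % 74

Transformed code:
width = 8 - 74
ix = ix - (33 - 22)
for step in price:
    step = width > 26
    price = 10
price = price + ix
ix = 37 - 74
width = 27 + ix
record(i)
i = width
step = ix % 74
i = 8 * 26 % (7 // width)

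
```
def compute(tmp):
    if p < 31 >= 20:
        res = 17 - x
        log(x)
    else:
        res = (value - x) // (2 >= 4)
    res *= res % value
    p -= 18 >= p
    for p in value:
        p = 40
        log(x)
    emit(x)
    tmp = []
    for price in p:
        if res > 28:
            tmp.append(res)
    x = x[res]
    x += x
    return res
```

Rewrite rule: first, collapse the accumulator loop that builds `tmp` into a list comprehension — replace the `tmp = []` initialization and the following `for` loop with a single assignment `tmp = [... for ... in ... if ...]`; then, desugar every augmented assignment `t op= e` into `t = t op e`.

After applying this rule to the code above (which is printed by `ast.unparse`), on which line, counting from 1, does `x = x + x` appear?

15

Transformed code:
def compute(tmp):
    if p < 31 >= 20:
        res = 17 - x
        log(x)
    else:
        res = (value - x) // (2 >= 4)
    res = res * (res % value)
    p = p - (18 >= p)
    for p in value:
        p = 40
        log(x)
    emit(x)
    tmp = [res for price in p if res > 28]
    x = x[res]
    x = x + x
    return res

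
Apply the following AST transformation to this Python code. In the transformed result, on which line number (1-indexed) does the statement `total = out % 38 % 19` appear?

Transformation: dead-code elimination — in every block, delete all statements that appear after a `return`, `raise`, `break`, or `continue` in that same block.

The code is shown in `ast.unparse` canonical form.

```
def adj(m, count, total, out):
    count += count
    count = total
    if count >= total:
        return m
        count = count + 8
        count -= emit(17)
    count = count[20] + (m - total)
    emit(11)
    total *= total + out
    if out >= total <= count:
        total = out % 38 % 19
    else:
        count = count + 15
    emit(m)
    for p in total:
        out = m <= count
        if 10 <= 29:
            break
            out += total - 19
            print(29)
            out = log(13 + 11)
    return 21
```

Transformed code:
def adj(m, count, total, out):
    count += count
    count = total
    if count >= total:
        return m
    count = count[20] + (m - total)
    emit(11)
    total *= total + out
    if out >= total <= count:
        total = out % 38 % 19
    else:
        count = count + 15
    emit(m)
    for p in total:
        out = m <= count
        if 10 <= 29:
            break
    return 21

10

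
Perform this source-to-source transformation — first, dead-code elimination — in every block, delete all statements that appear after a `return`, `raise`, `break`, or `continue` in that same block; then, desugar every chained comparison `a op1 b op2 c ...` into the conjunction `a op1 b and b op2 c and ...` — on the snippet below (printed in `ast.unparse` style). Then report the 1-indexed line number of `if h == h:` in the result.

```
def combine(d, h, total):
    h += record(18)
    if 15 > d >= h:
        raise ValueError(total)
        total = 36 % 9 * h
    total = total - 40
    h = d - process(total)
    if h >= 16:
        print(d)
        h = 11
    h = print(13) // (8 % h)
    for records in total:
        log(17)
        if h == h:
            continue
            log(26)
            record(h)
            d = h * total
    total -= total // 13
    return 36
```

Transformed code:
def combine(d, h, total):
    h += record(18)
    if 15 > d and d >= h:
        raise ValueError(total)
    total = total - 40
    h = d - process(total)
    if h >= 16:
        print(d)
        h = 11
    h = print(13) // (8 % h)
    for records in total:
        log(17)
        if h == h:
            continue
    total -= total // 13
    return 36

13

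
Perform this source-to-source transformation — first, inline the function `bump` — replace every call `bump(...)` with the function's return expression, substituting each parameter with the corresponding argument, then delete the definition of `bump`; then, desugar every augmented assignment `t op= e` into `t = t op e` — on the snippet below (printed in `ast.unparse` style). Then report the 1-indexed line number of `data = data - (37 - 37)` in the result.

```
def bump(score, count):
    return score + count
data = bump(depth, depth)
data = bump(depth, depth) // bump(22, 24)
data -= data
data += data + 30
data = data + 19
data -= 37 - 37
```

6

Transformed code:
data = depth + depth
data = (depth + depth) // (22 + 24)
data = data - data
data = data + (data + 30)
data = data + 19
data = data - (37 - 37)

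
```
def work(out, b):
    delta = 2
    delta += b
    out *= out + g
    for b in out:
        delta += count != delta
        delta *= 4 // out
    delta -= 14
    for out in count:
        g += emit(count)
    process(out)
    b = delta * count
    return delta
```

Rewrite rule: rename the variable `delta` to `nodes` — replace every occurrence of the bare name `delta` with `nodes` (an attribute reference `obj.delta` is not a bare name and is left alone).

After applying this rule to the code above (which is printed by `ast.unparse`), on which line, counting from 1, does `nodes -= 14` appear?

Transformed code:
def work(out, b):
    nodes = 2
    nodes += b
    out *= out + g
    for b in out:
        nodes += count != nodes
        nodes *= 4 // out
    nodes -= 14
    for out in count:
        g += emit(count)
    process(out)
    b = nodes * count
    return nodes

8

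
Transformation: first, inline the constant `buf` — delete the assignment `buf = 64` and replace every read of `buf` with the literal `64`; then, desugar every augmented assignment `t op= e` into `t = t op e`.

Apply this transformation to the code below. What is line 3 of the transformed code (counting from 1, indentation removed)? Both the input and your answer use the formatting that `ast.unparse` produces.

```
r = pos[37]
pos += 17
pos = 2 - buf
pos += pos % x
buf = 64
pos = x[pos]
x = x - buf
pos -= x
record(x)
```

Transformed code:
r = pos[37]
pos = pos + 17
pos = 2 - 64
pos = pos + pos % x
pos = x[pos]
x = x - 64
pos = pos - x
record(x)

pos = 2 - 64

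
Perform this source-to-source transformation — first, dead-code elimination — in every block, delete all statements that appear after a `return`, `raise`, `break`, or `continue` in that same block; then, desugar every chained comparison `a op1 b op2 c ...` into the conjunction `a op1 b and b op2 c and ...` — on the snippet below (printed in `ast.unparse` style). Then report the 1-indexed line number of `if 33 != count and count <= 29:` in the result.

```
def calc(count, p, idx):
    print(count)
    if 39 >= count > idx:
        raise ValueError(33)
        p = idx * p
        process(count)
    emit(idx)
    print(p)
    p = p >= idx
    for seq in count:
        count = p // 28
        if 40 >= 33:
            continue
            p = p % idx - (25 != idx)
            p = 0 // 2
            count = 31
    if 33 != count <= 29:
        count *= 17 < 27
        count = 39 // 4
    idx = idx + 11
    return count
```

12

Transformed code:
def calc(count, p, idx):
    print(count)
    if 39 >= count and count > idx:
        raise ValueError(33)
    emit(idx)
    print(p)
    p = p >= idx
    for seq in count:
        count = p // 28
        if 40 >= 33:
            continue
    if 33 != count and count <= 29:
        count *= 17 < 27
        count = 39 // 4
    idx = idx + 11
    return count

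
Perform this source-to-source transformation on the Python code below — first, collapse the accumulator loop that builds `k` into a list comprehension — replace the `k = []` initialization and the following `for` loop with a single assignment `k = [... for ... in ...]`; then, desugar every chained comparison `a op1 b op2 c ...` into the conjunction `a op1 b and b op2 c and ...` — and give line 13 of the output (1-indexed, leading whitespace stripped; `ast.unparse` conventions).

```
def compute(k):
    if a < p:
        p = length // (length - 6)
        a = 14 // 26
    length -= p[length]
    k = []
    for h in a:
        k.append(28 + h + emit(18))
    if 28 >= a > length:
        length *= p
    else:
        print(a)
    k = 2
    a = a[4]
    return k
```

Transformed code:
def compute(k):
    if a < p:
        p = length // (length - 6)
        a = 14 // 26
    length -= p[length]
    k = [28 + h + emit(18) for h in a]
    if 28 >= a and a > length:
        length *= p
    else:
        print(a)
    k = 2
    a = a[4]
    return k

return k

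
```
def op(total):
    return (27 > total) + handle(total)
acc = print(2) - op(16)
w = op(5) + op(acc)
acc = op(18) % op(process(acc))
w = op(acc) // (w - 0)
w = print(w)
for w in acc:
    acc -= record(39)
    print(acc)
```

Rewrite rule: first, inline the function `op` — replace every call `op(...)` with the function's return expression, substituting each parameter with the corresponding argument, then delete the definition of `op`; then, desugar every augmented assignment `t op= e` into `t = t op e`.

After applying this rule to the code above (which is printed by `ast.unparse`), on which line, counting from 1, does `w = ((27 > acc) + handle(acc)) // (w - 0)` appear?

Transformed code:
acc = print(2) - ((27 > 16) + handle(16))
w = (27 > 5) + handle(5) + ((27 > acc) + handle(acc))
acc = ((27 > 18) + handle(18)) % ((27 > process(acc)) + handle(process(acc)))
w = ((27 > acc) + handle(acc)) // (w - 0)
w = print(w)
for w in acc:
    acc = acc - record(39)
    print(acc)

4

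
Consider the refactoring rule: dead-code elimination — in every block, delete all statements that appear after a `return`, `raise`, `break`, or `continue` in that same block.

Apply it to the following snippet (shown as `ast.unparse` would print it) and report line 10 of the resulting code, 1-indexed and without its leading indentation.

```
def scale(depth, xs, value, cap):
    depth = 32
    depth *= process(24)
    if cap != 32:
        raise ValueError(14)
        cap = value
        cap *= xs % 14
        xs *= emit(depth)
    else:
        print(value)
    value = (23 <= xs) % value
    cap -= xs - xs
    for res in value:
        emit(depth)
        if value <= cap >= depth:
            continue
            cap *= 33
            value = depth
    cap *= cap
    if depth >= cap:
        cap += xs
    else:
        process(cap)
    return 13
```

Transformed code:
def scale(depth, xs, value, cap):
    depth = 32
    depth *= process(24)
    if cap != 32:
        raise ValueError(14)
    else:
        print(value)
    value = (23 <= xs) % value
    cap -= xs - xs
    for res in value:
        emit(depth)
        if value <= cap >= depth:
            continue
    cap *= cap
    if depth >= cap:
        cap += xs
    else:
        process(cap)
    return 13

for res in value:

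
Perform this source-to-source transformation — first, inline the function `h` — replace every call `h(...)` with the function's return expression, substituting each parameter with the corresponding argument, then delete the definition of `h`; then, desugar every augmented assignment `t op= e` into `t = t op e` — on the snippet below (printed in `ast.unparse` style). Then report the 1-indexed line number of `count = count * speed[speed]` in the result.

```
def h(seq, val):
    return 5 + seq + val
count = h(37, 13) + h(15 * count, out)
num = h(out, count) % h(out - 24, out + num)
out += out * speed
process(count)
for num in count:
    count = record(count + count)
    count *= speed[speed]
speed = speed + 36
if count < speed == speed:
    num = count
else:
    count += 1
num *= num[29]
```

7

Transformed code:
count = 5 + 37 + 13 + (5 + 15 * count + out)
num = (5 + out + count) % (5 + (out - 24) + (out + num))
out = out + out * speed
process(count)
for num in count:
    count = record(count + count)
    count = count * speed[speed]
speed = speed + 36
if count < speed == speed:
    num = count
else:
    count = count + 1
num = num * num[29]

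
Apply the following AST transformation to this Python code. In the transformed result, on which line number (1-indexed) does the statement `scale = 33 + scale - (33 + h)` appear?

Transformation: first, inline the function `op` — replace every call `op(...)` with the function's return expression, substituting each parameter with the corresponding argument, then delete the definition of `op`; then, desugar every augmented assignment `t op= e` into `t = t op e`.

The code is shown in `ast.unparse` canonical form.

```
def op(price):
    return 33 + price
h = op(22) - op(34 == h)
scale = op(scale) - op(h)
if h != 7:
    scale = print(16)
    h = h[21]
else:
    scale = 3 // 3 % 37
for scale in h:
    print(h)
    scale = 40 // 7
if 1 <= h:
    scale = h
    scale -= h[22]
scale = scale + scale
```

2

Transformed code:
h = 33 + 22 - (33 + (34 == h))
scale = 33 + scale - (33 + h)
if h != 7:
    scale = print(16)
    h = h[21]
else:
    scale = 3 // 3 % 37
for scale in h:
    print(h)
    scale = 40 // 7
if 1 <= h:
    scale = h
    scale = scale - h[22]
scale = scale + scale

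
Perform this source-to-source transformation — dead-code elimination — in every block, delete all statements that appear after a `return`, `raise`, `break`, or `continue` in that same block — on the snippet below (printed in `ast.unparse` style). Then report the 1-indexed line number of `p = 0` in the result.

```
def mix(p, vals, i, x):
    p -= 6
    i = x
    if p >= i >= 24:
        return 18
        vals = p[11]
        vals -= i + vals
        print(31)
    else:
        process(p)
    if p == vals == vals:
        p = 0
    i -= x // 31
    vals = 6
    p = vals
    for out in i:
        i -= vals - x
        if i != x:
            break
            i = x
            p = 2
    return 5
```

9

Transformed code:
def mix(p, vals, i, x):
    p -= 6
    i = x
    if p >= i >= 24:
        return 18
    else:
        process(p)
    if p == vals == vals:
        p = 0
    i -= x // 31
    vals = 6
    p = vals
    for out in i:
        i -= vals - x
        if i != x:
            break
    return 5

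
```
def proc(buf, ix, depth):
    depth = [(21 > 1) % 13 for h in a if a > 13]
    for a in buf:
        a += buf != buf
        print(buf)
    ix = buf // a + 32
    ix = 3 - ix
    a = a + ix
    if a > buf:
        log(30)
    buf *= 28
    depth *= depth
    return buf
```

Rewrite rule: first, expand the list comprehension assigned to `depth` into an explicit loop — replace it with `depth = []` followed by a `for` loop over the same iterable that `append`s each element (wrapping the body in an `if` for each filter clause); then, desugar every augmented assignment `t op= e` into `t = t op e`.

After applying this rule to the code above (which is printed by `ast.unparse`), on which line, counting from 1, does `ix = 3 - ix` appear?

Transformed code:
def proc(buf, ix, depth):
    depth = []
    for h in a:
        if a > 13:
            depth.append((21 > 1) % 13)
    for a in buf:
        a = a + (buf != buf)
        print(buf)
    ix = buf // a + 32
    ix = 3 - ix
    a = a + ix
    if a > buf:
        log(30)
    buf = buf * 28
    depth = depth * depth
    return buf

10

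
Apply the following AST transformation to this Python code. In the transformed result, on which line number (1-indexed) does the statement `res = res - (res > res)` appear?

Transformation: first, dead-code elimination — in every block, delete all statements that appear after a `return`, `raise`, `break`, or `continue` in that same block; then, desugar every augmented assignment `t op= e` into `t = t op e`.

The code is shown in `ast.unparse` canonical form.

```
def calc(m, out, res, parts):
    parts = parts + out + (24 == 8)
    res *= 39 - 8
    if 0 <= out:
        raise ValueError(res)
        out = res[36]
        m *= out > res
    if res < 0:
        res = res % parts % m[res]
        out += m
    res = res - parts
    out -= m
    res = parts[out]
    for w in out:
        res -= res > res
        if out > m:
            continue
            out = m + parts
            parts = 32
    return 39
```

Transformed code:
def calc(m, out, res, parts):
    parts = parts + out + (24 == 8)
    res = res * (39 - 8)
    if 0 <= out:
        raise ValueError(res)
    if res < 0:
        res = res % parts % m[res]
        out = out + m
    res = res - parts
    out = out - m
    res = parts[out]
    for w in out:
        res = res - (res > res)
        if out > m:
            continue
    return 39

13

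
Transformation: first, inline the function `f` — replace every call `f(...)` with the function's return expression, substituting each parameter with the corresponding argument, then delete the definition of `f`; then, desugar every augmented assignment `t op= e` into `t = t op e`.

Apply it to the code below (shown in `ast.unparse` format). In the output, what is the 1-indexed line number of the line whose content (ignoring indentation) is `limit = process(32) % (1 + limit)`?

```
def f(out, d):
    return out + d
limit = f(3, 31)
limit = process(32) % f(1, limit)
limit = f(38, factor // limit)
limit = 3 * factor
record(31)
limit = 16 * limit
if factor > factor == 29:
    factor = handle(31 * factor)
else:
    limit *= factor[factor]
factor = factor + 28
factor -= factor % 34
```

Transformed code:
limit = 3 + 31
limit = process(32) % (1 + limit)
limit = 38 + factor // limit
limit = 3 * factor
record(31)
limit = 16 * limit
if factor > factor == 29:
    factor = handle(31 * factor)
else:
    limit = limit * factor[factor]
factor = factor + 28
factor = factor - factor % 34

2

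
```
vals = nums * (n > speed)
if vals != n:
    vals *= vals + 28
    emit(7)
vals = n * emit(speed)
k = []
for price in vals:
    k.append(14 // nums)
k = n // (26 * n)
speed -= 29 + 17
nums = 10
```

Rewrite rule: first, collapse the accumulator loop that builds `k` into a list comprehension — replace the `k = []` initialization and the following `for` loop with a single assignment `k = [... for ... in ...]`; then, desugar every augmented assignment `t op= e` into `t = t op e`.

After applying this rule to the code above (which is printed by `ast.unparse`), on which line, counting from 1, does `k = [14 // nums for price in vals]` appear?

6

Transformed code:
vals = nums * (n > speed)
if vals != n:
    vals = vals * (vals + 28)
    emit(7)
vals = n * emit(speed)
k = [14 // nums for price in vals]
k = n // (26 * n)
speed = speed - (29 + 17)
nums = 10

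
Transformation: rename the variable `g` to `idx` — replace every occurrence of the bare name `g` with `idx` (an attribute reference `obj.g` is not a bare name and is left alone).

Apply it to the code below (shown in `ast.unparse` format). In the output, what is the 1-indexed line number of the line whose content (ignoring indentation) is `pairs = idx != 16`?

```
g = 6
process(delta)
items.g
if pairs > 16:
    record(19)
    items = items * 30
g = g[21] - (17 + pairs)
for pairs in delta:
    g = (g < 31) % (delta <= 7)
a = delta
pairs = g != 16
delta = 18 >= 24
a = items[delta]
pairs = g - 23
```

Transformed code:
idx = 6
process(delta)
items.g
if pairs > 16:
    record(19)
    items = items * 30
idx = idx[21] - (17 + pairs)
for pairs in delta:
    idx = (idx < 31) % (delta <= 7)
a = delta
pairs = idx != 16
delta = 18 >= 24
a = items[delta]
pairs = idx - 23

11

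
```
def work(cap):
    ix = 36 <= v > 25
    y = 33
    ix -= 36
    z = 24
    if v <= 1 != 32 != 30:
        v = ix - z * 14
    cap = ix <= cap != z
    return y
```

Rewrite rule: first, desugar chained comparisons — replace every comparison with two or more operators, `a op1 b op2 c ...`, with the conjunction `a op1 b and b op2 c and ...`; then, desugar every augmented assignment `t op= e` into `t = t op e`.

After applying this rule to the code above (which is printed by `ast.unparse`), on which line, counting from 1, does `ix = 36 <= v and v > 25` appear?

Transformed code:
def work(cap):
    ix = 36 <= v and v > 25
    y = 33
    ix = ix - 36
    z = 24
    if v <= 1 and 1 != 32 and (32 != 30):
        v = ix - z * 14
    cap = ix <= cap and cap != z
    return y

2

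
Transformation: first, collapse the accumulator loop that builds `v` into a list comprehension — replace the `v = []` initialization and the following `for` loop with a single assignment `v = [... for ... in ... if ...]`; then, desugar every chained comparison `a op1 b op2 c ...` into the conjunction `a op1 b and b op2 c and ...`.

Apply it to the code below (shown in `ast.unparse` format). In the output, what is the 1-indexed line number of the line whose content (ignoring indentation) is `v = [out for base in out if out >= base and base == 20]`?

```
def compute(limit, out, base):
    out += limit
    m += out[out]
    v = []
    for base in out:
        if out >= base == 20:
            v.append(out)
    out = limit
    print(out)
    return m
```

4

Transformed code:
def compute(limit, out, base):
    out += limit
    m += out[out]
    v = [out for base in out if out >= base and base == 20]
    out = limit
    print(out)
    return m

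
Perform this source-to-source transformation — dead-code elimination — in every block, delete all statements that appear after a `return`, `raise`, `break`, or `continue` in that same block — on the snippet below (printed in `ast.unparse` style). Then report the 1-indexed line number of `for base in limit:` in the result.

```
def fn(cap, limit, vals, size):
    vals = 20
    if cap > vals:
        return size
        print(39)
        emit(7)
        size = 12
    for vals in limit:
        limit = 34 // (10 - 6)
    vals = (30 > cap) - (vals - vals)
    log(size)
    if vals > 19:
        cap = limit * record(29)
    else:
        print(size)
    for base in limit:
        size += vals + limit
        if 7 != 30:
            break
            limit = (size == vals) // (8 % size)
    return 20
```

13

Transformed code:
def fn(cap, limit, vals, size):
    vals = 20
    if cap > vals:
        return size
    for vals in limit:
        limit = 34 // (10 - 6)
    vals = (30 > cap) - (vals - vals)
    log(size)
    if vals > 19:
        cap = limit * record(29)
    else:
        print(size)
    for base in limit:
        size += vals + limit
        if 7 != 30:
            break
    return 20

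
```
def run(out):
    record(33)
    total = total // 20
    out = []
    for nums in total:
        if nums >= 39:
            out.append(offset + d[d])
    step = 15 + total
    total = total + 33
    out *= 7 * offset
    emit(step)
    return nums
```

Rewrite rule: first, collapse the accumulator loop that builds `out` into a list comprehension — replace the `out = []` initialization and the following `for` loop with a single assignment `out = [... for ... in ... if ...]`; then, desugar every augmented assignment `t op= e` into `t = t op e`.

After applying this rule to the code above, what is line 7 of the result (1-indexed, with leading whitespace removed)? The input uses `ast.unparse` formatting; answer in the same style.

Transformed code:
def run(out):
    record(33)
    total = total // 20
    out = [offset + d[d] for nums in total if nums >= 39]
    step = 15 + total
    total = total + 33
    out = out * (7 * offset)
    emit(step)
    return nums

out = out * (7 * offset)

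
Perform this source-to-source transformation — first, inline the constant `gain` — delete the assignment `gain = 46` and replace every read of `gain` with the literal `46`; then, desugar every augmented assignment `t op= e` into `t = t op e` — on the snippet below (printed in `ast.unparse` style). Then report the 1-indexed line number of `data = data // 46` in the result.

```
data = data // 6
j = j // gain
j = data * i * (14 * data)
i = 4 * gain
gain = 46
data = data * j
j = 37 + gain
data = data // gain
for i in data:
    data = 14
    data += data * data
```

7

Transformed code:
data = data // 6
j = j // 46
j = data * i * (14 * data)
i = 4 * 46
data = data * j
j = 37 + 46
data = data // 46
for i in data:
    data = 14
    data = data + data * data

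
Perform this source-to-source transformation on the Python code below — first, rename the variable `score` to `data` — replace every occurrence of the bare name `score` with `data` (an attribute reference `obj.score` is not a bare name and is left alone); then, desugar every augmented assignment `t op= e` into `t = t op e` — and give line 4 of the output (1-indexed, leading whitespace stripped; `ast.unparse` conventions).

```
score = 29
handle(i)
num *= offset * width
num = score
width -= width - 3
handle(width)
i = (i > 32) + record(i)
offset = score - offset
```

num = data

Transformed code:
data = 29
handle(i)
num = num * (offset * width)
num = data
width = width - (width - 3)
handle(width)
i = (i > 32) + record(i)
offset = data - offset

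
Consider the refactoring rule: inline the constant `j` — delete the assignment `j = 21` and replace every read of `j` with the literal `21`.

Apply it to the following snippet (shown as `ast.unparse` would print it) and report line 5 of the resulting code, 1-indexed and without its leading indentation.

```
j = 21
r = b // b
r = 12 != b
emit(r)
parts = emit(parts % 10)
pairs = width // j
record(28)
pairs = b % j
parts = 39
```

Transformed code:
r = b // b
r = 12 != b
emit(r)
parts = emit(parts % 10)
pairs = width // 21
record(28)
pairs = b % 21
parts = 39

pairs = width // 21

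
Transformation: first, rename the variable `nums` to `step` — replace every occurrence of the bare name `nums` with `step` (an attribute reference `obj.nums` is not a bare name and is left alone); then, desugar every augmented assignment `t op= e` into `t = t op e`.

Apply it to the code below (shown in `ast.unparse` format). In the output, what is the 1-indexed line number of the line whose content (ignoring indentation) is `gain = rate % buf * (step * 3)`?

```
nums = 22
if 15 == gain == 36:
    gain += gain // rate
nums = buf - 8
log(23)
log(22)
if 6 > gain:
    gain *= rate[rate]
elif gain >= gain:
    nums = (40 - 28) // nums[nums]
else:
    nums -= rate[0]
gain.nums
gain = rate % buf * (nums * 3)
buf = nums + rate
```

14

Transformed code:
step = 22
if 15 == gain == 36:
    gain = gain + gain // rate
step = buf - 8
log(23)
log(22)
if 6 > gain:
    gain = gain * rate[rate]
elif gain >= gain:
    step = (40 - 28) // step[step]
else:
    step = step - rate[0]
gain.nums
gain = rate % buf * (step * 3)
buf = step + rate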